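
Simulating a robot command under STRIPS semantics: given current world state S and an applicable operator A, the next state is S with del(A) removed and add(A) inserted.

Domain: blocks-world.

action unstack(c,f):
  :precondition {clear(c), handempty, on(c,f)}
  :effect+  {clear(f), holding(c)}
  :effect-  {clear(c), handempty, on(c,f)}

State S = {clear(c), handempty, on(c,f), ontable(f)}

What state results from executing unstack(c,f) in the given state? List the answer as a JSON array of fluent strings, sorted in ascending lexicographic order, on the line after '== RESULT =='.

Compute (S \ del) ∪ add:
  pre ⊆ S: {clear(c), handempty, on(c,f)} ⊆ S  — applicable
  S \ del = {ontable(f)}
  ∪ add   = {clear(f), holding(c), ontable(f)}

== RESULT ==
["clear(f)", "holding(c)", "ontable(f)"]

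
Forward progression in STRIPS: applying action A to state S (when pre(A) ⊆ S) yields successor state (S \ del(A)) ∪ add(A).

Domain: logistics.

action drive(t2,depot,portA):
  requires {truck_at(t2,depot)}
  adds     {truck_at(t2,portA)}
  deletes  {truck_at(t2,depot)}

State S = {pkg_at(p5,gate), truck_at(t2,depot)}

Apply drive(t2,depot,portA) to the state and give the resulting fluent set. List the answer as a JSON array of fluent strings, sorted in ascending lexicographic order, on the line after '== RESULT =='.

Compute (S \ del) ∪ add:
  pre ⊆ S: {truck_at(t2,depot)} ⊆ S  — applicable
  S \ del = {pkg_at(p5,gate)}
  ∪ add   = {pkg_at(p5,gate), truck_at(t2,portA)}

== RESULT ==
["pkg_at(p5,gate)", "truck_at(t2,portA)"]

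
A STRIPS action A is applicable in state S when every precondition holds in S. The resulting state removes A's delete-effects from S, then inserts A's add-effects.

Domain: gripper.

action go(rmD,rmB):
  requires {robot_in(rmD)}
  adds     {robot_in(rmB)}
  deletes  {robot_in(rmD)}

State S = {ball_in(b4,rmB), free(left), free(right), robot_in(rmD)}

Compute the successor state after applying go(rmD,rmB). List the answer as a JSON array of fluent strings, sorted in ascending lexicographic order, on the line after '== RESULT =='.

Compute (S \ del) ∪ add:
  pre ⊆ S: {robot_in(rmD)} ⊆ S  — applicable
  S \ del = {ball_in(b4,rmB), free(left), free(right)}
  ∪ add   = {ball_in(b4,rmB), free(left), free(right), robot_in(rmB)}

== RESULT ==
["ball_in(b4,rmB)", "free(left)", "free(right)", "robot_in(rmB)"]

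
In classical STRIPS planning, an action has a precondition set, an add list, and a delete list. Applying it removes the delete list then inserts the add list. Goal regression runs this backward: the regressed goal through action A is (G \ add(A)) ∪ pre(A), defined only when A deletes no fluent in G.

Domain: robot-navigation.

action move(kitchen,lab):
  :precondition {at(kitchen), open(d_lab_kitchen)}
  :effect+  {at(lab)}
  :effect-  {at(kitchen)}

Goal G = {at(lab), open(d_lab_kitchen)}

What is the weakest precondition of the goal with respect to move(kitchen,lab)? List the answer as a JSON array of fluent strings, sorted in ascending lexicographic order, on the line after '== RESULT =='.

Regress:
  G ∩ del = {}  (empty — regression defined)
  G \ add = {at(lab), open(d_lab_kitchen)} \ {at(lab)} = {open(d_lab_kitchen)}
  ∪ pre   = {open(d_lab_kitchen)} ∪ {at(kitchen), open(d_lab_kitchen)}
          = {at(kitchen), open(d_lab_kitchen)}

== RESULT ==
["at(kitchen)", "open(d_lab_kitchen)"]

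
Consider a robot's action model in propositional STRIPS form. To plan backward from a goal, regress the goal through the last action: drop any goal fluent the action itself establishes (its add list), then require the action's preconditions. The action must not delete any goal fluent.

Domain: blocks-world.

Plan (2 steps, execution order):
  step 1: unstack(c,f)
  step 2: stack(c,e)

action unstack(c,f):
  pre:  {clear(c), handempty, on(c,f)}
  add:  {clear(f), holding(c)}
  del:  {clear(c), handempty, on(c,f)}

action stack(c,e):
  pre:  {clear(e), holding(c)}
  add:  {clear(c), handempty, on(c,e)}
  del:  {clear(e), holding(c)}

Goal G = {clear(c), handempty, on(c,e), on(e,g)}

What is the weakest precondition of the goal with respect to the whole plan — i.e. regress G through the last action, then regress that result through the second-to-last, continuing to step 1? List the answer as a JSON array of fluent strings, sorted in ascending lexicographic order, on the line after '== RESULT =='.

Regress step by step:
  through step 2 (stack(c,e)): drop {clear(c), handempty, on(c,e)}, keep {on(e,g)}, require {clear(e), holding(c)}
    → {clear(e), holding(c), on(e,g)}
  through step 1 (unstack(c,f)): drop {holding(c)}, keep {clear(e), on(e,g)}, require {clear(c), handempty, on(c,f)}
    → {clear(c), clear(e), handempty, on(c,f), on(e,g)}

== RESULT ==
["clear(c)", "clear(e)", "handempty", "on(c,f)", "on(e,g)"]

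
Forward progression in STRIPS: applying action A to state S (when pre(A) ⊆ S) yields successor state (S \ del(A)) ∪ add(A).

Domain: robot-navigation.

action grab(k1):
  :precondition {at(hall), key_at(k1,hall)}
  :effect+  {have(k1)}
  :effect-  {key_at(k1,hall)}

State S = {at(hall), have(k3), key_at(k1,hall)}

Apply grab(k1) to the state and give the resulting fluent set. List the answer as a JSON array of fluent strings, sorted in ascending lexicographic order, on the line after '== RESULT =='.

Progress:
  pre ⊆ S: {at(hall), key_at(k1,hall)} ⊆ S  — applicable
  S \ del = {at(hall), have(k3)}
  ∪ add   = {at(hall), have(k1), have(k3)}

== RESULT ==
["at(hall)", "have(k1)", "have(k3)"]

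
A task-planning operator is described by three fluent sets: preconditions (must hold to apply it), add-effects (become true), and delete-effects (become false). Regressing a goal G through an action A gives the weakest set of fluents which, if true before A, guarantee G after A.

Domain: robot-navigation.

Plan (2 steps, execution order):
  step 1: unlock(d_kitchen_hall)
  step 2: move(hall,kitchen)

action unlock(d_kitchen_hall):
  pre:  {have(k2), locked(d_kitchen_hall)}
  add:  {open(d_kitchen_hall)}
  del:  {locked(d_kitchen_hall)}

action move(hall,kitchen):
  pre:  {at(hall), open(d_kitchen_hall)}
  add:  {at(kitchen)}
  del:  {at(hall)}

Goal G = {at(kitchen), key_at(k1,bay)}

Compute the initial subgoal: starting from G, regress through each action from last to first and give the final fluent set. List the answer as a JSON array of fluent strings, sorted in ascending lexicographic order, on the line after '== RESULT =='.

Work backward from the goal:
  through step 2 (move(hall,kitchen)): drop {at(kitchen)}, keep {key_at(k1,bay)}, require {at(hall), open(d_kitchen_hall)}
    → {at(hall), key_at(k1,bay), open(d_kitchen_hall)}
  through step 1 (unlock(d_kitchen_hall)): drop {open(d_kitchen_hall)}, keep {at(hall), key_at(k1,bay)}, require {have(k2), locked(d_kitchen_hall)}
    → {at(hall), have(k2), key_at(k1,bay), locked(d_kitchen_hall)}

== RESULT ==
["at(hall)", "have(k2)", "key_at(k1,bay)", "locked(d_kitchen_hall)"]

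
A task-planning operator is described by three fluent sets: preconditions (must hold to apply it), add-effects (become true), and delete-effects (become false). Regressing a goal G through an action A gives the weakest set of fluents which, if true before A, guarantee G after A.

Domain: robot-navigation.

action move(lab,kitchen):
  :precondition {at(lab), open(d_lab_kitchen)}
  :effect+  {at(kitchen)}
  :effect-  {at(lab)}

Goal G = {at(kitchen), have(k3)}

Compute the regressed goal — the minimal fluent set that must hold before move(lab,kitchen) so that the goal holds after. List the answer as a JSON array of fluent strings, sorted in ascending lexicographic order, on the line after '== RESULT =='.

Compute (G \ add) ∪ pre:
  G ∩ del = {}  (empty — regression defined)
  G \ add = {at(kitchen), have(k3)} \ {at(kitchen)} = {have(k3)}
  ∪ pre   = {have(k3)} ∪ {at(lab), open(d_lab_kitchen)}
          = {at(lab), have(k3), open(d_lab_kitchen)}

== RESULT ==
["at(lab)", "have(k3)", "open(d_lab_kitchen)"]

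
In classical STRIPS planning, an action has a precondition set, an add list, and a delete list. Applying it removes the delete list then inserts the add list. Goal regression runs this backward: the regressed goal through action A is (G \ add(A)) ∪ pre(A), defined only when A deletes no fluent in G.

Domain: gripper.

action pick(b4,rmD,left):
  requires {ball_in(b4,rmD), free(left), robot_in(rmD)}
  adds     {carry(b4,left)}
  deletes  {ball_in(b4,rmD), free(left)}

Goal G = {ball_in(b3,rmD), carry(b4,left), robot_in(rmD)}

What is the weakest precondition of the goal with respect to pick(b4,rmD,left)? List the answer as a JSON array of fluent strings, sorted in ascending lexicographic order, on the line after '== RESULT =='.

Compute (G \ add) ∪ pre:
  G ∩ del = {}  (empty — regression defined)
  G \ add = {ball_in(b3,rmD), carry(b4,left), robot_in(rmD)} \ {carry(b4,left)} = {ball_in(b3,rmD), robot_in(rmD)}
  ∪ pre   = {ball_in(b3,rmD), robot_in(rmD)} ∪ {ball_in(b4,rmD), free(left), robot_in(rmD)}
          = {ball_in(b3,rmD), ball_in(b4,rmD), free(left), robot_in(rmD)}

== RESULT ==
["ball_in(b3,rmD)", "ball_in(b4,rmD)", "free(left)", "robot_in(rmD)"]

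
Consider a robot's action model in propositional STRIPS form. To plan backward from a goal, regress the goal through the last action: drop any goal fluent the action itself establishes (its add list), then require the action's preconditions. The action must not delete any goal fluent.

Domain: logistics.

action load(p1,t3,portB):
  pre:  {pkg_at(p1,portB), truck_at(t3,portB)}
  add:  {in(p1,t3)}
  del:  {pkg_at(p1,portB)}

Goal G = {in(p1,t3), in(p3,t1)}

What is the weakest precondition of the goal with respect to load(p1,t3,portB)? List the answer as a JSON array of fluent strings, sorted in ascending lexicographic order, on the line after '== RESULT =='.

Regress:
  G ∩ del = {}  (empty — regression defined)
  G \ add = {in(p1,t3), in(p3,t1)} \ {in(p1,t3)} = {in(p3,t1)}
  ∪ pre   = {in(p3,t1)} ∪ {pkg_at(p1,portB), truck_at(t3,portB)}
          = {in(p3,t1), pkg_at(p1,portB), truck_at(t3,portB)}

== RESULT ==
["in(p3,t1)", "pkg_at(p1,portB)", "truck_at(t3,portB)"]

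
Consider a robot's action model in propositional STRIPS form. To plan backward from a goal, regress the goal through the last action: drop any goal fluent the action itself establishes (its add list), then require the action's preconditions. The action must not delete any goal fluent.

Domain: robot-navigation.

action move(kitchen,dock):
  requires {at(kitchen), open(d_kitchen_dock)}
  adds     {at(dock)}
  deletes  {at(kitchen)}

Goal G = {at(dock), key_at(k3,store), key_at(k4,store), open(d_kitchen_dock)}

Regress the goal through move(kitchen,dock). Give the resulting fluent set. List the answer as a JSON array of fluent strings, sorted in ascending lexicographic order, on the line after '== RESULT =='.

Compute (G \ add) ∪ pre:
  G ∩ del = {}  (empty — regression defined)
  G \ add = {at(dock), key_at(k3,store), key_at(k4,store), open(d_kitchen_dock)} \ {at(dock)} = {key_at(k3,store), key_at(k4,store), open(d_kitchen_dock)}
  ∪ pre   = {key_at(k3,store), key_at(k4,store), open(d_kitchen_dock)} ∪ {at(kitchen), open(d_kitchen_dock)}
          = {at(kitchen), key_at(k3,store), key_at(k4,store), open(d_kitchen_dock)}

== RESULT ==
["at(kitchen)", "key_at(k3,store)", "key_at(k4,store)", "open(d_kitchen_dock)"]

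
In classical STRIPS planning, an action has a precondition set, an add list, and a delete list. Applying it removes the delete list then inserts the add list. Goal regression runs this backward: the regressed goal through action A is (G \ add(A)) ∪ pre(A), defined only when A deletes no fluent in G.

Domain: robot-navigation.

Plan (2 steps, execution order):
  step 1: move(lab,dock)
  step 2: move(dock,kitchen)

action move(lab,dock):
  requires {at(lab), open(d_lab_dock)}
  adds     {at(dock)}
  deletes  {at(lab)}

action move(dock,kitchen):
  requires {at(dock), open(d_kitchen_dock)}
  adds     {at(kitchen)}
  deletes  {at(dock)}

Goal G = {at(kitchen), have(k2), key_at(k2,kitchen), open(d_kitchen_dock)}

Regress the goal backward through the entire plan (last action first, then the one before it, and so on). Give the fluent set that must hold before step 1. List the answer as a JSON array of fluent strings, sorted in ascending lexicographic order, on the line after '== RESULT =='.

Regress step by step:
  through step 2 (move(dock,kitchen)): drop {at(kitchen)}, keep {have(k2), key_at(k2,kitchen), open(d_kitchen_dock)}, require {at(dock), open(d_kitchen_dock)}
    → {at(dock), have(k2), key_at(k2,kitchen), open(d_kitchen_dock)}
  through step 1 (move(lab,dock)): drop {at(dock)}, keep {have(k2), key_at(k2,kitchen), open(d_kitchen_dock)}, require {at(lab), open(d_lab_dock)}
    → {at(lab), have(k2), key_at(k2,kitchen), open(d_kitchen_dock), open(d_lab_dock)}

== RESULT ==
["at(lab)", "have(k2)", "key_at(k2,kitchen)", "open(d_kitchen_dock)", "open(d_lab_dock)"]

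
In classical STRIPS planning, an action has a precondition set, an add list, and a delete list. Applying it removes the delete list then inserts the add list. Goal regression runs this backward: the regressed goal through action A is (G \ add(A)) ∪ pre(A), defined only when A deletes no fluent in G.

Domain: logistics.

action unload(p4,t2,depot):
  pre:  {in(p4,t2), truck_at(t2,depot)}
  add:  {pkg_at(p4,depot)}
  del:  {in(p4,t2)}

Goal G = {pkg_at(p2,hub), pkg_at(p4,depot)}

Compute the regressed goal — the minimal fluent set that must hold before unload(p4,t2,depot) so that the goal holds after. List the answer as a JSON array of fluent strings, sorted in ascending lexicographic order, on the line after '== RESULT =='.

Compute (G \ add) ∪ pre:
  G ∩ del = {}  (empty — regression defined)
  G \ add = {pkg_at(p2,hub), pkg_at(p4,depot)} \ {pkg_at(p4,depot)} = {pkg_at(p2,hub)}
  ∪ pre   = {pkg_at(p2,hub)} ∪ {in(p4,t2), truck_at(t2,depot)}
          = {in(p4,t2), pkg_at(p2,hub), truck_at(t2,depot)}

== RESULT ==
["in(p4,t2)", "pkg_at(p2,hub)", "truck_at(t2,depot)"]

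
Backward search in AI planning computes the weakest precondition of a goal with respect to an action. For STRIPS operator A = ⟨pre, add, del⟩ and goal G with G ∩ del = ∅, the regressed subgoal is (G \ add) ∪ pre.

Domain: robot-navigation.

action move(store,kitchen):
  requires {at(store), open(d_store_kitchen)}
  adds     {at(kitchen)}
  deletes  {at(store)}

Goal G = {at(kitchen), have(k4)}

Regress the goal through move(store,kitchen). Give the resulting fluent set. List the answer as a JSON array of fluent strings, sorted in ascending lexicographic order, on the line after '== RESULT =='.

Regress:
  G ∩ del = {}  (empty — regression defined)
  G \ add = {at(kitchen), have(k4)} \ {at(kitchen)} = {have(k4)}
  ∪ pre   = {have(k4)} ∪ {at(store), open(d_store_kitchen)}
          = {at(store), have(k4), open(d_store_kitchen)}

== RESULT ==
["at(store)", "have(k4)", "open(d_store_kitchen)"]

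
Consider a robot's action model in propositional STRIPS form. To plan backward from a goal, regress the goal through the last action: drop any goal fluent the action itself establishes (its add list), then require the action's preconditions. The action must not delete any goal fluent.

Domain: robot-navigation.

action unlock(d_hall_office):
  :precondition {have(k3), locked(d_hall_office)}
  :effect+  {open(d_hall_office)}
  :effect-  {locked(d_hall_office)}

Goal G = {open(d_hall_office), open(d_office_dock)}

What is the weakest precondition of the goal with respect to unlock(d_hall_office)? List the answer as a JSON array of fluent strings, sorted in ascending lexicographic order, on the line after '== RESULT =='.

Compute (G \ add) ∪ pre:
  G ∩ del = {}  (empty — regression defined)
  G \ add = {open(d_hall_office), open(d_office_dock)} \ {open(d_hall_office)} = {open(d_office_dock)}
  ∪ pre   = {open(d_office_dock)} ∪ {have(k3), locked(d_hall_office)}
          = {have(k3), locked(d_hall_office), open(d_office_dock)}

== RESULT ==
["have(k3)", "locked(d_hall_office)", "open(d_office_dock)"]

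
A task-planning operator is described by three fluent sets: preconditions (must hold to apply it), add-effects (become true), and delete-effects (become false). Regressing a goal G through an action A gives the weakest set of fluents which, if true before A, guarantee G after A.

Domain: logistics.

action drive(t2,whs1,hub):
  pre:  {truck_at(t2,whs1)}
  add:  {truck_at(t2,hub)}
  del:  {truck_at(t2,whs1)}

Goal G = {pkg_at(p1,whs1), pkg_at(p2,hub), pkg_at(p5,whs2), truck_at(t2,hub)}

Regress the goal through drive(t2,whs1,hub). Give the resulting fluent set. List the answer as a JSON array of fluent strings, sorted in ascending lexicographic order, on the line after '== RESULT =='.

Compute (G \ add) ∪ pre:
  G ∩ del = {}  (empty — regression defined)
  G \ add = {pkg_at(p1,whs1), pkg_at(p2,hub), pkg_at(p5,whs2), truck_at(t2,hub)} \ {truck_at(t2,hub)} = {pkg_at(p1,whs1), pkg_at(p2,hub), pkg_at(p5,whs2)}
  ∪ pre   = {pkg_at(p1,whs1), pkg_at(p2,hub), pkg_at(p5,whs2)} ∪ {truck_at(t2,whs1)}
          = {pkg_at(p1,whs1), pkg_at(p2,hub), pkg_at(p5,whs2), truck_at(t2,whs1)}

== RESULT ==
["pkg_at(p1,whs1)", "pkg_at(p2,hub)", "pkg_at(p5,whs2)", "truck_at(t2,whs1)"]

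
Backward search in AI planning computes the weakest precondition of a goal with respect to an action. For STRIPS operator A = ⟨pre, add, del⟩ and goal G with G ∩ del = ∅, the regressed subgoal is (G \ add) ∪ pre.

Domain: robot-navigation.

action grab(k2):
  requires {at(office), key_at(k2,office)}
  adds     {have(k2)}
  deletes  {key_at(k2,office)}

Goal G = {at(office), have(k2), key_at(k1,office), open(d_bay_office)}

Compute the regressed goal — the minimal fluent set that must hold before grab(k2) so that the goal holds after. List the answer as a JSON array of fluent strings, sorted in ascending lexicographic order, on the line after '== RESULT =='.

Compute (G \ add) ∪ pre:
  G ∩ del = {}  (empty — regression defined)
  G \ add = {at(office), have(k2), key_at(k1,office), open(d_bay_office)} \ {have(k2)} = {at(office), key_at(k1,office), open(d_bay_office)}
  ∪ pre   = {at(office), key_at(k1,office), open(d_bay_office)} ∪ {at(office), key_at(k2,office)}
          = {at(office), key_at(k1,office), key_at(k2,office), open(d_bay_office)}

== RESULT ==
["at(office)", "key_at(k1,office)", "key_at(k2,office)", "open(d_bay_office)"]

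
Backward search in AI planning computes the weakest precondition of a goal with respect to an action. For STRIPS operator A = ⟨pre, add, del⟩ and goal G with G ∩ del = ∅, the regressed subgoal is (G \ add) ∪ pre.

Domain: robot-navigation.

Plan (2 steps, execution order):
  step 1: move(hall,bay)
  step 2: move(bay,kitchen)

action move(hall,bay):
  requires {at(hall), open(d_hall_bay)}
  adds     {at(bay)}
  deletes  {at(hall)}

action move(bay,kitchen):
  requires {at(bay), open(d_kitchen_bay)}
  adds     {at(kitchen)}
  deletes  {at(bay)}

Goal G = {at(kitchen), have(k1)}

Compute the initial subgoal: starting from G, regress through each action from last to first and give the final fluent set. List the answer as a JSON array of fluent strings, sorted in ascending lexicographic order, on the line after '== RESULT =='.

Work backward from the goal:
  through step 2 (move(bay,kitchen)): drop {at(kitchen)}, keep {have(k1)}, require {at(bay), open(d_kitchen_bay)}
    → {at(bay), have(k1), open(d_kitchen_bay)}
  through step 1 (move(hall,bay)): drop {at(bay)}, keep {have(k1), open(d_kitchen_bay)}, require {at(hall), open(d_hall_bay)}
    → {at(hall), have(k1), open(d_hall_bay), open(d_kitchen_bay)}

== RESULT ==
["at(hall)", "have(k1)", "open(d_hall_bay)", "open(d_kitchen_bay)"]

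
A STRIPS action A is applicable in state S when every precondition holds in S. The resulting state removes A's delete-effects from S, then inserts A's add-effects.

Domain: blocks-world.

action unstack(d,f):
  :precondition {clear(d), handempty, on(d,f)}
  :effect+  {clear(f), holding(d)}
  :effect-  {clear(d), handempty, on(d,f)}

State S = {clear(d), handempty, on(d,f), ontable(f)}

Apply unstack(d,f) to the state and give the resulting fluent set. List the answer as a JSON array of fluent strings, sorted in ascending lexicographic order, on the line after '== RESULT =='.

Progress:
  pre ⊆ S: {clear(d), handempty, on(d,f)} ⊆ S  — applicable
  S \ del = {ontable(f)}
  ∪ add   = {clear(f), holding(d), ontable(f)}

== RESULT ==
["clear(f)", "holding(d)", "ontable(f)"]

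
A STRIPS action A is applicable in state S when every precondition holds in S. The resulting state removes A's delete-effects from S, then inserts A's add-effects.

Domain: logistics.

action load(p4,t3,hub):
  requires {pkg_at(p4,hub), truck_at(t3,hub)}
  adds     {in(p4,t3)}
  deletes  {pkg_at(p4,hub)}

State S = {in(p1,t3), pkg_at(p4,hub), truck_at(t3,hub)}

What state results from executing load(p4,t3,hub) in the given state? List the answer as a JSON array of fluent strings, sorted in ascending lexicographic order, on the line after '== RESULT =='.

Compute (S \ del) ∪ add:
  pre ⊆ S: {pkg_at(p4,hub), truck_at(t3,hub)} ⊆ S  — applicable
  S \ del = {in(p1,t3), truck_at(t3,hub)}
  ∪ add   = {in(p1,t3), in(p4,t3), truck_at(t3,hub)}

== RESULT ==
["in(p1,t3)", "in(p4,t3)", "truck_at(t3,hub)"]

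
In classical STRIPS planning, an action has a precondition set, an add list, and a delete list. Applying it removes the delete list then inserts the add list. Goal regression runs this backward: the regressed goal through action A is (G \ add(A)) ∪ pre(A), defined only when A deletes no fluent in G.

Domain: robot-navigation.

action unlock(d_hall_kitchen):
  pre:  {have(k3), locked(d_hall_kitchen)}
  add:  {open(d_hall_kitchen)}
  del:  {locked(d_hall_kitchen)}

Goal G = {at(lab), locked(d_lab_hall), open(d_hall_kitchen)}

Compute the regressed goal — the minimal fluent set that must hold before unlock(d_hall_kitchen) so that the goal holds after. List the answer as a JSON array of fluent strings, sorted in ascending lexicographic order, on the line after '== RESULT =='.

Regress:
  G ∩ del = {}  (empty — regression defined)
  G \ add = {at(lab), locked(d_lab_hall), open(d_hall_kitchen)} \ {open(d_hall_kitchen)} = {at(lab), locked(d_lab_hall)}
  ∪ pre   = {at(lab), locked(d_lab_hall)} ∪ {have(k3), locked(d_hall_kitchen)}
          = {at(lab), have(k3), locked(d_hall_kitchen), locked(d_lab_hall)}

== RESULT ==
["at(lab)", "have(k3)", "locked(d_hall_kitchen)", "locked(d_lab_hall)"]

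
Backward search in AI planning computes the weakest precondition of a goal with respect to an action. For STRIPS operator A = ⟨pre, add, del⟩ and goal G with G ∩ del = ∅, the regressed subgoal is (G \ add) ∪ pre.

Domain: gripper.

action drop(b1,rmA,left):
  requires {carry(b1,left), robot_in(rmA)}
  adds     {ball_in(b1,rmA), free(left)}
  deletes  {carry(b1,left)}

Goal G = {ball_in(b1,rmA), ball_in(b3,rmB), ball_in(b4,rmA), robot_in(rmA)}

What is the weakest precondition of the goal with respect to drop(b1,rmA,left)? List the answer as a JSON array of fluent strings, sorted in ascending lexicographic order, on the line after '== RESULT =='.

Regress:
  G ∩ del = {}  (empty — regression defined)
  G \ add = {ball_in(b1,rmA), ball_in(b3,rmB), ball_in(b4,rmA), robot_in(rmA)} \ {ball_in(b1,rmA), free(left)} = {ball_in(b3,rmB), ball_in(b4,rmA), robot_in(rmA)}
  ∪ pre   = {ball_in(b3,rmB), ball_in(b4,rmA), robot_in(rmA)} ∪ {carry(b1,left), robot_in(rmA)}
          = {ball_in(b3,rmB), ball_in(b4,rmA), carry(b1,left), robot_in(rmA)}

== RESULT ==
["ball_in(b3,rmB)", "ball_in(b4,rmA)", "carry(b1,left)", "robot_in(rmA)"]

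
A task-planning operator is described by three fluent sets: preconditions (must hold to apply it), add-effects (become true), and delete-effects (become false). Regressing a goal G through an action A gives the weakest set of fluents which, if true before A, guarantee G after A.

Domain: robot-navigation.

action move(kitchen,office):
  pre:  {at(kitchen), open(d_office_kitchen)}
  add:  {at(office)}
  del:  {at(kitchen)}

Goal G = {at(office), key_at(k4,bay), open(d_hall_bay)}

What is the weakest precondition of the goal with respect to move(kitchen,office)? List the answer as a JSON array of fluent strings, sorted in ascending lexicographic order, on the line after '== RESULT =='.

Compute (G \ add) ∪ pre:
  G ∩ del = {}  (empty — regression defined)
  G \ add = {at(office), key_at(k4,bay), open(d_hall_bay)} \ {at(office)} = {key_at(k4,bay), open(d_hall_bay)}
  ∪ pre   = {key_at(k4,bay), open(d_hall_bay)} ∪ {at(kitchen), open(d_office_kitchen)}
          = {at(kitchen), key_at(k4,bay), open(d_hall_bay), open(d_office_kitchen)}

== RESULT ==
["at(kitchen)", "key_at(k4,bay)", "open(d_hall_bay)", "open(d_office_kitchen)"]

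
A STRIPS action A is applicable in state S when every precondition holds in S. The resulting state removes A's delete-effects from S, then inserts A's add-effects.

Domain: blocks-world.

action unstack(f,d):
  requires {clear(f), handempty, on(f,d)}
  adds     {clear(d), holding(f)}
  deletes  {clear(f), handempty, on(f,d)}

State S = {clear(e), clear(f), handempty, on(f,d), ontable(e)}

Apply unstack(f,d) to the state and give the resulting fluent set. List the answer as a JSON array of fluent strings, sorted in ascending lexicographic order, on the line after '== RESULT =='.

Progress:
  pre ⊆ S: {clear(f), handempty, on(f,d)} ⊆ S  — applicable
  S \ del = {clear(e), ontable(e)}
  ∪ add   = {clear(d), clear(e), holding(f), ontable(e)}

== RESULT ==
["clear(d)", "clear(e)", "holding(f)", "ontable(e)"]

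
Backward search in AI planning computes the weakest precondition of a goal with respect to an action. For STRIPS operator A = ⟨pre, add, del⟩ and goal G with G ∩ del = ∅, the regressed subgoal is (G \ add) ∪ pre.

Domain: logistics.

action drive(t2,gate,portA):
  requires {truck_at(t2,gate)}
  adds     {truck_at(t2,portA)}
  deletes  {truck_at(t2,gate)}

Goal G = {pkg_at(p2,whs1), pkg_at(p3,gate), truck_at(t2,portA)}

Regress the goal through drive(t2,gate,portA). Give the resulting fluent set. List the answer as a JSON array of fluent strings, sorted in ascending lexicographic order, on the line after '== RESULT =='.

Compute (G \ add) ∪ pre:
  G ∩ del = {}  (empty — regression defined)
  G \ add = {pkg_at(p2,whs1), pkg_at(p3,gate), truck_at(t2,portA)} \ {truck_at(t2,portA)} = {pkg_at(p2,whs1), pkg_at(p3,gate)}
  ∪ pre   = {pkg_at(p2,whs1), pkg_at(p3,gate)} ∪ {truck_at(t2,gate)}
          = {pkg_at(p2,whs1), pkg_at(p3,gate), truck_at(t2,gate)}

== RESULT ==
["pkg_at(p2,whs1)", "pkg_at(p3,gate)", "truck_at(t2,gate)"]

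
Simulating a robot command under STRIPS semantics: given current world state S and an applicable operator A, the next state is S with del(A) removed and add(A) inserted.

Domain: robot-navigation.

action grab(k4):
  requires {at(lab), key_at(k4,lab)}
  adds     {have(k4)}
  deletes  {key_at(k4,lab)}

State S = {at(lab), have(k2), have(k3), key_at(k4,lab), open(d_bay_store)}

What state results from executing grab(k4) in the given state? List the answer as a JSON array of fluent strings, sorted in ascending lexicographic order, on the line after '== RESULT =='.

Progress:
  pre ⊆ S: {at(lab), key_at(k4,lab)} ⊆ S  — applicable
  S \ del = {at(lab), have(k2), have(k3), open(d_bay_store)}
  ∪ add   = {at(lab), have(k2), have(k3), have(k4), open(d_bay_store)}

== RESULT ==
["at(lab)", "have(k2)", "have(k3)", "have(k4)", "open(d_bay_store)"]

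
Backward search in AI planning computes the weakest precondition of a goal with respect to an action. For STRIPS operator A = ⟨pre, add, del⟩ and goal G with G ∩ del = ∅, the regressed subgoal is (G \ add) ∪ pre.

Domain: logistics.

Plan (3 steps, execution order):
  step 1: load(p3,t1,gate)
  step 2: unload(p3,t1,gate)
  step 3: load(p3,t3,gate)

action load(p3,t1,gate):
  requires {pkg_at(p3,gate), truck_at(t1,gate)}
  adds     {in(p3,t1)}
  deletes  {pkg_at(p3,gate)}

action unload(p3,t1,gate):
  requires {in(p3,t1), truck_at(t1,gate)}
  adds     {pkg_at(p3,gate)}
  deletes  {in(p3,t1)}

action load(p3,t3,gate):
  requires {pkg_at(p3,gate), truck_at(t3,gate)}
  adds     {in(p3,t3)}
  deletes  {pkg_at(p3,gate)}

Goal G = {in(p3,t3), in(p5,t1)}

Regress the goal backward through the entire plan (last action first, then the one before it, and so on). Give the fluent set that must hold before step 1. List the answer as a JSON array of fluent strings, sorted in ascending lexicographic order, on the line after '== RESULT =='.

Work backward from the goal:
  through step 3 (load(p3,t3,gate)): drop {in(p3,t3)}, keep {in(p5,t1)}, require {pkg_at(p3,gate), truck_at(t3,gate)}
    → {in(p5,t1), pkg_at(p3,gate), truck_at(t3,gate)}
  through step 2 (unload(p3,t1,gate)): drop {pkg_at(p3,gate)}, keep {in(p5,t1), truck_at(t3,gate)}, require {in(p3,t1), truck_at(t1,gate)}
    → {in(p3,t1), in(p5,t1), truck_at(t1,gate), truck_at(t3,gate)}
  through step 1 (load(p3,t1,gate)): drop {in(p3,t1)}, keep {in(p5,t1), truck_at(t1,gate), truck_at(t3,gate)}, require {pkg_at(p3,gate), truck_at(t1,gate)}
    → {in(p5,t1), pkg_at(p3,gate), truck_at(t1,gate), truck_at(t3,gate)}

== RESULT ==
["in(p5,t1)", "pkg_at(p3,gate)", "truck_at(t1,gate)", "truck_at(t3,gate)"]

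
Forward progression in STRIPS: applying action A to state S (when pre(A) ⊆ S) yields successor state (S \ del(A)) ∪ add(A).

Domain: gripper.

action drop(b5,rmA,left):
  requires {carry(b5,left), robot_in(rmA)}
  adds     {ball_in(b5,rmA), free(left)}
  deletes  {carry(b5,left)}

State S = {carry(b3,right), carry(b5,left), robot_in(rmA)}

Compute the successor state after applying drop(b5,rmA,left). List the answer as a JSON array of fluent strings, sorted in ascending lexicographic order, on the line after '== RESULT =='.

Progress:
  pre ⊆ S: {carry(b5,left), robot_in(rmA)} ⊆ S  — applicable
  S \ del = {carry(b3,right), robot_in(rmA)}
  ∪ add   = {ball_in(b5,rmA), carry(b3,right), free(left), robot_in(rmA)}

== RESULT ==
["ball_in(b5,rmA)", "carry(b3,right)", "free(left)", "robot_in(rmA)"]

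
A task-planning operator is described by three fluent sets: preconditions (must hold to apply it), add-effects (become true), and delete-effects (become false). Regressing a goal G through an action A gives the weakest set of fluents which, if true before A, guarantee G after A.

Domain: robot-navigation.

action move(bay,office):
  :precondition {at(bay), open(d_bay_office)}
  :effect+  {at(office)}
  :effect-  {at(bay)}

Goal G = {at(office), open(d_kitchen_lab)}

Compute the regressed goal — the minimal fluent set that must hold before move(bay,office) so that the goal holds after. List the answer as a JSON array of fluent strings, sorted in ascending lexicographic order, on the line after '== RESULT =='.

Regress:
  G ∩ del = {}  (empty — regression defined)
  G \ add = {at(office), open(d_kitchen_lab)} \ {at(office)} = {open(d_kitchen_lab)}
  ∪ pre   = {open(d_kitchen_lab)} ∪ {at(bay), open(d_bay_office)}
          = {at(bay), open(d_bay_office), open(d_kitchen_lab)}

== RESULT ==
["at(bay)", "open(d_bay_office)", "open(d_kitchen_lab)"]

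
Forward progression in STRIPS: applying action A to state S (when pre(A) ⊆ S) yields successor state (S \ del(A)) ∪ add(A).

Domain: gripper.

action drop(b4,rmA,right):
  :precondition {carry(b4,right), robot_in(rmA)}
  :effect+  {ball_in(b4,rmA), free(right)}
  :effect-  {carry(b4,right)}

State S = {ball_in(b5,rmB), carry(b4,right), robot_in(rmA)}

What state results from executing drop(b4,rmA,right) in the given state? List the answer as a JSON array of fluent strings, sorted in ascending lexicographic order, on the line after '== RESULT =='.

Compute (S \ del) ∪ add:
  pre ⊆ S: {carry(b4,right), robot_in(rmA)} ⊆ S  — applicable
  S \ del = {ball_in(b5,rmB), robot_in(rmA)}
  ∪ add   = {ball_in(b4,rmA), ball_in(b5,rmB), free(right), robot_in(rmA)}

== RESULT ==
["ball_in(b4,rmA)", "ball_in(b5,rmB)", "free(right)", "robot_in(rmA)"]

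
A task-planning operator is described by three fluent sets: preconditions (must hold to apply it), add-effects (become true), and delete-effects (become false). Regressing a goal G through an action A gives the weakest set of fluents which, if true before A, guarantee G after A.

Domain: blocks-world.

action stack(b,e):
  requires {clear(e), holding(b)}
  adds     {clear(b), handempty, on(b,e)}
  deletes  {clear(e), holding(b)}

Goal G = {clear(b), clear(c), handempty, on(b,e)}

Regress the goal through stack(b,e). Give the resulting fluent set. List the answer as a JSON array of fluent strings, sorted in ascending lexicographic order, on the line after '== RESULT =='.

Compute (G \ add) ∪ pre:
  G ∩ del = {}  (empty — regression defined)
  G \ add = {clear(b), clear(c), handempty, on(b,e)} \ {clear(b), handempty, on(b,e)} = {clear(c)}
  ∪ pre   = {clear(c)} ∪ {clear(e), holding(b)}
          = {clear(c), clear(e), holding(b)}

== RESULT ==
["clear(c)", "clear(e)", "holding(b)"]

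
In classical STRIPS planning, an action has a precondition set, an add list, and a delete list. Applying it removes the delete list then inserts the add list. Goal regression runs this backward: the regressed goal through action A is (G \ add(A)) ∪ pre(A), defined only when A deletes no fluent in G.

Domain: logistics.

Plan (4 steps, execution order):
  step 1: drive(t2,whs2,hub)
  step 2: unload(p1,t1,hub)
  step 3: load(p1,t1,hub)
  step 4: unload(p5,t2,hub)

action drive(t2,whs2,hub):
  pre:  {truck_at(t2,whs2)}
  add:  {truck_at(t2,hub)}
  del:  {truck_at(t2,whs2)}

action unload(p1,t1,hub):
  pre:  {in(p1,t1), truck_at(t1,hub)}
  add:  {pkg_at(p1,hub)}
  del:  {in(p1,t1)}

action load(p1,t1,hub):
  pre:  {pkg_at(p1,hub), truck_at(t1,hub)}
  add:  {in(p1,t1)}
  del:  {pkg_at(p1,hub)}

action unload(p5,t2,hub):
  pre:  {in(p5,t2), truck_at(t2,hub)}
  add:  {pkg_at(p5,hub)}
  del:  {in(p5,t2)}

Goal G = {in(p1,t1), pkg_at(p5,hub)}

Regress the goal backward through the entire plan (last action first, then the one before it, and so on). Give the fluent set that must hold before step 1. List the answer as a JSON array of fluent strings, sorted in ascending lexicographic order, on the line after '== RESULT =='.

Regress step by step:
  through step 4 (unload(p5,t2,hub)): drop {pkg_at(p5,hub)}, keep {in(p1,t1)}, require {in(p5,t2), truck_at(t2,hub)}
    → {in(p1,t1), in(p5,t2), truck_at(t2,hub)}
  through step 3 (load(p1,t1,hub)): drop {in(p1,t1)}, keep {in(p5,t2), truck_at(t2,hub)}, require {pkg_at(p1,hub), truck_at(t1,hub)}
    → {in(p5,t2), pkg_at(p1,hub), truck_at(t1,hub), truck_at(t2,hub)}
  through step 2 (unload(p1,t1,hub)): drop {pkg_at(p1,hub)}, keep {in(p5,t2), truck_at(t1,hub), truck_at(t2,hub)}, require {in(p1,t1), truck_at(t1,hub)}
    → {in(p1,t1), in(p5,t2), truck_at(t1,hub), truck_at(t2,hub)}
  through step 1 (drive(t2,whs2,hub)): drop {truck_at(t2,hub)}, keep {in(p1,t1), in(p5,t2), truck_at(t1,hub)}, require {truck_at(t2,whs2)}
    → {in(p1,t1), in(p5,t2), truck_at(t1,hub), truck_at(t2,whs2)}

== RESULT ==
["in(p1,t1)", "in(p5,t2)", "truck_at(t1,hub)", "truck_at(t2,whs2)"]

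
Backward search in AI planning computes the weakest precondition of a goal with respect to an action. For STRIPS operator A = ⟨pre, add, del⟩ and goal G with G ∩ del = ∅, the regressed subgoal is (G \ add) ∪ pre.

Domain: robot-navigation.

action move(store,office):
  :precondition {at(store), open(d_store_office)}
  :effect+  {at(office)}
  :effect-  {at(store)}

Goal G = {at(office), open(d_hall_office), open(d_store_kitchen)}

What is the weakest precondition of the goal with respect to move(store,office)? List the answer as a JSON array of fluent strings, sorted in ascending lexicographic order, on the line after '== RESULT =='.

Compute (G \ add) ∪ pre:
  G ∩ del = {}  (empty — regression defined)
  G \ add = {at(office), open(d_hall_office), open(d_store_kitchen)} \ {at(office)} = {open(d_hall_office), open(d_store_kitchen)}
  ∪ pre   = {open(d_hall_office), open(d_store_kitchen)} ∪ {at(store), open(d_store_office)}
          = {at(store), open(d_hall_office), open(d_store_kitchen), open(d_store_office)}

== RESULT ==
["at(store)", "open(d_hall_office)", "open(d_store_kitchen)", "open(d_store_office)"]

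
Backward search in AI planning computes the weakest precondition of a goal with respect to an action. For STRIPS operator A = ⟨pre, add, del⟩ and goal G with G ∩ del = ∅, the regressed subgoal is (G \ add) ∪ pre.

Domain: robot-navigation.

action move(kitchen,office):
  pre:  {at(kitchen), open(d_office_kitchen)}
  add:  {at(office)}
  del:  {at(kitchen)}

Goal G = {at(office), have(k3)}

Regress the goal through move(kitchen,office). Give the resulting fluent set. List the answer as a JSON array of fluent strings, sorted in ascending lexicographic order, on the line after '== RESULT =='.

Regress:
  G ∩ del = {}  (empty — regression defined)
  G \ add = {at(office), have(k3)} \ {at(office)} = {have(k3)}
  ∪ pre   = {have(k3)} ∪ {at(kitchen), open(d_office_kitchen)}
          = {at(kitchen), have(k3), open(d_office_kitchen)}

== RESULT ==
["at(kitchen)", "have(k3)", "open(d_office_kitchen)"]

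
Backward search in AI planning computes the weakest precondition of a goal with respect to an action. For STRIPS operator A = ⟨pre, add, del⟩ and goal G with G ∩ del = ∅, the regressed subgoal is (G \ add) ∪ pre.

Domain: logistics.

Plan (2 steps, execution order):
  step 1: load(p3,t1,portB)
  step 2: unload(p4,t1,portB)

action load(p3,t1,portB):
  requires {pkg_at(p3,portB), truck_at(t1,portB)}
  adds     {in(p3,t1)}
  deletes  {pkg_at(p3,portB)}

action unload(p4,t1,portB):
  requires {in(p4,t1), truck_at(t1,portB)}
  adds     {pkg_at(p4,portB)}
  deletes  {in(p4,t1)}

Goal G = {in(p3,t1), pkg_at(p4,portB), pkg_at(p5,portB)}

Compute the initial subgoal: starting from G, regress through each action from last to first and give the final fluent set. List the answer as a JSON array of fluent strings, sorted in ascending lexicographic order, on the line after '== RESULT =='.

Regress step by step:
  through step 2 (unload(p4,t1,portB)): drop {pkg_at(p4,portB)}, keep {in(p3,t1), pkg_at(p5,portB)}, require {in(p4,t1), truck_at(t1,portB)}
    → {in(p3,t1), in(p4,t1), pkg_at(p5,portB), truck_at(t1,portB)}
  through step 1 (load(p3,t1,portB)): drop {in(p3,t1)}, keep {in(p4,t1), pkg_at(p5,portB), truck_at(t1,portB)}, require {pkg_at(p3,portB), truck_at(t1,portB)}
    → {in(p4,t1), pkg_at(p3,portB), pkg_at(p5,portB), truck_at(t1,portB)}

== RESULT ==
["in(p4,t1)", "pkg_at(p3,portB)", "pkg_at(p5,portB)", "truck_at(t1,portB)"]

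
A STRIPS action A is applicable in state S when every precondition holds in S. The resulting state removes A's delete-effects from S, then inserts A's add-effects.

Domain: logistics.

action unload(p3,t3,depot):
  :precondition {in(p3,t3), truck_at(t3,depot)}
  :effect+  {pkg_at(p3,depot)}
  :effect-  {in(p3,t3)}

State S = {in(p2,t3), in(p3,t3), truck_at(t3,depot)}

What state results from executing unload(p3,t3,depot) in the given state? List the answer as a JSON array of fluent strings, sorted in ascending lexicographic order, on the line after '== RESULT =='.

Compute (S \ del) ∪ add:
  pre ⊆ S: {in(p3,t3), truck_at(t3,depot)} ⊆ S  — applicable
  S \ del = {in(p2,t3), truck_at(t3,depot)}
  ∪ add   = {in(p2,t3), pkg_at(p3,depot), truck_at(t3,depot)}

== RESULT ==
["in(p2,t3)", "pkg_at(p3,depot)", "truck_at(t3,depot)"]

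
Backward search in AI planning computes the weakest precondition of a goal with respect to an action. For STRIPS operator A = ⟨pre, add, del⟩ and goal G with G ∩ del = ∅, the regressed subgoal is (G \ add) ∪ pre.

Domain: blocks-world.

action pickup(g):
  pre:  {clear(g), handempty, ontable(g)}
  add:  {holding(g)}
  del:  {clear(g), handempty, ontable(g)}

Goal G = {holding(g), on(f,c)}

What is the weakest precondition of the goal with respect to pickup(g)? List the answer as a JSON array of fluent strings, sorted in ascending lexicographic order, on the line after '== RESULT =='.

Regress:
  G ∩ del = {}  (empty — regression defined)
  G \ add = {holding(g), on(f,c)} \ {holding(g)} = {on(f,c)}
  ∪ pre   = {on(f,c)} ∪ {clear(g), handempty, ontable(g)}
          = {clear(g), handempty, on(f,c), ontable(g)}

== RESULT ==
["clear(g)", "handempty", "on(f,c)", "ontable(g)"]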